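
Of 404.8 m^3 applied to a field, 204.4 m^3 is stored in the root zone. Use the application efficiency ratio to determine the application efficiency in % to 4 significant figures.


Approach: apply the application efficiency ratio, Ea = (stored/applied)*100.
Ea = (204.4/404.8)*100 = 50.49 %
Therefore the application efficiency = 50.49 %.


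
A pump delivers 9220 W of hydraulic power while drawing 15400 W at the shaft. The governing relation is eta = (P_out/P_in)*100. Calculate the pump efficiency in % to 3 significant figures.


eta = (9220 / 15400) * 100 = 59.9 %
Therefore the pump efficiency = 59.9 %.


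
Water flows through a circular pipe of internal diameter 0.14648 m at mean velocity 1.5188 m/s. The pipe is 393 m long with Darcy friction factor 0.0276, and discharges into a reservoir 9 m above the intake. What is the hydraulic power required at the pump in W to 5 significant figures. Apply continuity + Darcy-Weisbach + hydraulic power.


Approach: apply continuity + Darcy-Weisbach + hydraulic power, Q = A*v; hf = f*(L/D)*(v^2/(2g)); H = static + hf; P = rho*g*Q*H.
Step 1 — flow rate (continuity, Q = A*v):
  A = pi*(0.14648/2)^2 = 0.01685181 m^2
  Q = 0.01685181 * 1.5188 = 0.02559453 m^3/s
Step 2 — friction head loss (Darcy-Weisbach):
  hf = 0.0276 * (393/0.14648) * (1.5188^2 / (2*9.81))
  hf = 8.706137 m
Step 3 — total head: H = 9 + 8.706137 = 17.70614 m
Step 4 — hydraulic power (P = rho*g*Q*H):
  P = 1000 * 9.81 * 0.02559453 * 17.70614 = 4445.7 W
Therefore the hydraulic power required at the pump = 4445.7 W.


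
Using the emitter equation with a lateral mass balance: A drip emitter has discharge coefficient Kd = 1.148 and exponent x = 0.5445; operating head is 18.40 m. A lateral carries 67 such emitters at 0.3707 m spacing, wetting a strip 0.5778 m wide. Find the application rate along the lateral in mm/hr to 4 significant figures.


Approach: apply the emitter equation with a lateral mass balance, q = Kd*h^x; Q = n*q; rate = Q/(n*spacing*width).
Step 1 — single emitter flow (q = Kd*h^x):
  q = 1.148 * 18.40^0.5445 = 5.60577 L/hr
Step 2 — total lateral flow: Q = 67 * 5.60577 = 375.587 L/hr
Step 3 — wetted area: A = 67 * 0.3707 * 0.5778 = 14.3508 m^2
Step 4 — application rate: Q/A = 375.587/14.3508 = 26.17 mm/hr
Therefore the application rate along the lateral = 26.17 mm/hr.


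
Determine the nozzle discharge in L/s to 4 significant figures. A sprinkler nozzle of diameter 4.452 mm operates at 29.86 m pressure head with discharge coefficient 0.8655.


Approach: apply the orifice equation, Q = Cd*A*sqrt(2*g*h), A = pi*(d/2)^2.
A = pi*(4.452e-3/2)^2 = 1.55668e-05 m^2
Q = 0.8655 * 1.55668e-05 * sqrt(2*9.81*29.86) * 1000 = 0.3261 L/s
Therefore the nozzle discharge = 0.3261 L/s.


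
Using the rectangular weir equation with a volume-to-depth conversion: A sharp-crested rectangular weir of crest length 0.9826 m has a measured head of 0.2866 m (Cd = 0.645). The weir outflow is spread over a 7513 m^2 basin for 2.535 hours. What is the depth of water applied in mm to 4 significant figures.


Approach: apply the rectangular weir equation with a volume-to-depth conversion, Q = (2/3)*Cd*L*sqrt(2g)*H^1.5; d = Q*t/A * 1000.
Step 1 — weir discharge:
  Q = (2/3)*0.645*0.9826*sqrt(2*9.81)*0.2866^1.5 = 0.287150 m^3/s
Step 2 — volume: V = 0.287150 * 2.535*3600 = 2620.53 m^3
Step 3 — depth: d = V/A * 1000 = 2620.53/7513 * 1000 = 348.8 mm
Therefore the depth of water applied = 348.8 mm.


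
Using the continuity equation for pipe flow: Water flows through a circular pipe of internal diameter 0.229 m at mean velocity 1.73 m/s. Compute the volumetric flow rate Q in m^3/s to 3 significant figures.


Approach: apply the continuity equation for pipe flow, Q = A * v with A = pi*(D/2)^2.
A = pi*(0.229/2)^2 = 0.041187 m^2
Q = 0.041187 * 1.73 = 0.0713 m^3/s
Therefore the volumetric flow rate Q = 0.0713 m^3/s.


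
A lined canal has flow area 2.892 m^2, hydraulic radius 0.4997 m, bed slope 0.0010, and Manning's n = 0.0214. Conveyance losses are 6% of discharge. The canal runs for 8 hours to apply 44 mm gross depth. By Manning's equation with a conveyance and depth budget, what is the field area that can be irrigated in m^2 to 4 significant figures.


Approach: apply Manning's equation with a conveyance and depth budget, Q = (1/n)*A*R^(2/3)*S^(1/2); Q_field = Q*(1-loss); Area = Q_field*t/(d/1000).
Step 1 — canal discharge (Manning's equation):
  Q = (1/0.0214) * 2.892 * 0.4997^(2/3) * 0.0010^(1/2) = 2.69106 m^3/s
Step 2 — delivered flow: Q_field = 2.69106*(1 - 6/100) = 2.52960 m^3/s
Step 3 — volume delivered: V = 2.52960 * 8*3600 = 72852.5 m^3
Step 4 — area served: A = V / (depth/1000) = 72852.5 / 0.044 = 1656000 m^2
Therefore the field area that can be irrigated = 1656000 m^2.


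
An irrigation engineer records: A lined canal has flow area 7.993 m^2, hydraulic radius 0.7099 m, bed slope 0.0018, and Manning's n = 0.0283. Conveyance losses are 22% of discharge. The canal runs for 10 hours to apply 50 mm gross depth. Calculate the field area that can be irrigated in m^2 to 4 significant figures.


Approach: apply Manning's equation with a conveyance and depth budget, Q = (1/n)*A*R^(2/3)*S^(1/2); Q_field = Q*(1-loss); Area = Q_field*t/(d/1000).
Step 1 — canal discharge (Manning's equation):
  Q = (1/0.0283) * 7.993 * 0.7099^(2/3) * 0.0018^(1/2) = 9.53581 m^3/s
Step 2 — delivered flow: Q_field = 9.53581*(1 - 22/100) = 7.43793 m^3/s
Step 3 — volume delivered: V = 7.43793 * 10*3600 = 267766 m^3
Step 4 — area served: A = V / (depth/1000) = 267766 / 0.05 = 5355000 m^2
Therefore the field area that can be irrigated = 5355000 m^2.


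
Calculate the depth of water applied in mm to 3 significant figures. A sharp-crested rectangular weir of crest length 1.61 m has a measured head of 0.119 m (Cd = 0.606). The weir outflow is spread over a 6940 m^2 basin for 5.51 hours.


Approach: apply the rectangular weir equation with a volume-to-depth conversion, Q = (2/3)*Cd*L*sqrt(2g)*H^1.5; d = Q*t/A * 1000.
Step 1 — weir discharge:
  Q = (2/3)*0.606*1.61*sqrt(2*9.81)*0.119^1.5 = 0.11827 m^3/s
Step 2 — volume: V = 0.11827 * 5.51*3600 = 2346.0 m^3
Step 3 — depth: d = V/A * 1000 = 2346.0/6940 * 1000 = 338 mm
Therefore the depth of water applied = 338 mm.


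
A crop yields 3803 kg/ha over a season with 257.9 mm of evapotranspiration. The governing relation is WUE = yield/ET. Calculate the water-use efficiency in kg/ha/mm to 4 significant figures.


WUE = 3803 / 257.9 = 14.75 kg/ha/mm
Therefore the water-use efficiency = 14.75 kg/ha/mm.


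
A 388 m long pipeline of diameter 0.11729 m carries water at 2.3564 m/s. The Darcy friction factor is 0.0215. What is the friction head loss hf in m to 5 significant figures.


Approach: apply the Darcy-Weisbach equation, hf = f*(L/D)*(v^2/(2g)).
hf = 0.0215 * (388/0.11729) * (2.3564^2 / (2*9.81))
hf = 20.128 m
Therefore the friction head loss hf = 20.128 m.


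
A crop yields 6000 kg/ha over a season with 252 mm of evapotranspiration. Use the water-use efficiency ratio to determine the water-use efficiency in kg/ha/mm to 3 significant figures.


Approach: apply the water-use efficiency ratio, WUE = yield/ET.
WUE = 6000 / 252 = 23.8 kg/ha/mm
Therefore the water-use efficiency = 23.8 kg/ha/mm.


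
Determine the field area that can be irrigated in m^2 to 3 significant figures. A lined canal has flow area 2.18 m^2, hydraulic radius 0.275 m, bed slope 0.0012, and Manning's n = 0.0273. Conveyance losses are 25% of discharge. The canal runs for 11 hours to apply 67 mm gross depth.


Approach: apply Manning's equation with a conveyance and depth budget, Q = (1/n)*A*R^(2/3)*S^(1/2); Q_field = Q*(1-loss); Area = Q_field*t/(d/1000).
Step 1 — canal discharge (Manning's equation):
  Q = (1/0.0273) * 2.18 * 0.275^(2/3) * 0.0012^(1/2) = 1.1698 m^3/s
Step 2 — delivered flow: Q_field = 1.1698*(1 - 25/100) = 0.87734 m^3/s
Step 3 — volume delivered: V = 0.87734 * 11*3600 = 34743 m^3
Step 4 — area served: A = V / (depth/1000) = 34743 / 0.067 = 519000 m^2
Therefore the field area that can be irrigated = 519000 m^2.


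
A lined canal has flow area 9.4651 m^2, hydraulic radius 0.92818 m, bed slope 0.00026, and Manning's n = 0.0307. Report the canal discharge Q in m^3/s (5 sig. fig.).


Approach: apply Manning's equation, Q = (1/n)*A*R^(2/3)*S^(1/2).
Q = (1/0.0307) * 9.4651 * 0.92818^(2/3) * 0.00026^(1/2) = 4.7304 m^3/s
Therefore the canal discharge Q = 4.7304 m^3/s.


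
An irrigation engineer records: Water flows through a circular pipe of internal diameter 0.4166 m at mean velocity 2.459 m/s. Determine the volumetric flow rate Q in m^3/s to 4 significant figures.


Approach: apply the continuity equation for pipe flow, Q = A * v with A = pi*(D/2)^2.
A = pi*(0.4166/2)^2 = 0.136310 m^2
Q = 0.136310 * 2.459 = 0.3352 m^3/s
Therefore the volumetric flow rate Q = 0.3352 m^3/s.


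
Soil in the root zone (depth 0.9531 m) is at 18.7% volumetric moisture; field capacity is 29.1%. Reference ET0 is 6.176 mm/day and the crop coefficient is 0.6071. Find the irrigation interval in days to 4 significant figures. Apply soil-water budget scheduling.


Approach: apply soil-water budget scheduling, SMD = (FC-theta)/100*depth*1000; ETc = ET0*Kc; interval = SMD/ETc.
Step 1 — soil moisture deficit:
  SMD = (29.1 - 18.7)/100 * 0.9531 * 1000 = 99.1224 mm
Step 2 — daily crop ET (ETc = ET0*Kc):
  ETc = 6.176 * 0.6071 = 3.74945 mm/day
Step 3 — irrigation interval (SMD/ETc):
  interval = 99.1224 / 3.74945 = 26.44 days
Therefore the irrigation interval = 26.44 days.


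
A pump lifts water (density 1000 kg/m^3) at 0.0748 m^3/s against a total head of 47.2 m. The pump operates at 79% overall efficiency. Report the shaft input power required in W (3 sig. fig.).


Approach: apply hydraulic power then efficiency conversion, P = rho*g*Q*H; P_in = P/eta.
Step 1 — hydraulic power (P = rho*g*Q*H):
  P = 1000 * 9.81 * 0.0748 * 47.2 = 34635 W
Step 2 — input power: P_in = P/eta = 34635 / 0.79 = 43800 W
Therefore the shaft input power required = 43800 W.


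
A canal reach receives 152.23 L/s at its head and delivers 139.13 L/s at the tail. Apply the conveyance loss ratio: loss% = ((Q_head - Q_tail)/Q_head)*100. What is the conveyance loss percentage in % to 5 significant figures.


loss = ((152.23 - 139.13)/152.23)*100 = 8.6054 %
Therefore the conveyance loss percentage = 8.6054 %.


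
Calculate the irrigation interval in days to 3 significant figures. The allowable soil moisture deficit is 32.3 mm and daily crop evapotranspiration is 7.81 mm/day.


Approach: apply the irrigation interval relation, interval = SMD / ETc.
interval = 32.3 / 7.81 = 4.14 days
Therefore the irrigation interval = 4.14 days.


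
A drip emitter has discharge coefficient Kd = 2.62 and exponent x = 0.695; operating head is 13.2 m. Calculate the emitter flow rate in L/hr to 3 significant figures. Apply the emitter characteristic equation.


Approach: apply the emitter characteristic equation, q = Kd * h^x.
q = 2.62 * 13.2^0.695 = 15.7 L/hr
Therefore the emitter flow rate = 15.7 L/hr.


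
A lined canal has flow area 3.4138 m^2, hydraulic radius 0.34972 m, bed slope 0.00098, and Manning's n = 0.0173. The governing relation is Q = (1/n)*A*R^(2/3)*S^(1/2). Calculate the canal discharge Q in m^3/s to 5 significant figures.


Q = (1/0.0173) * 3.4138 * 0.34972^(2/3) * 0.00098^(1/2) = 3.0663 m^3/s
Therefore the canal discharge Q = 3.0663 m^3/s.


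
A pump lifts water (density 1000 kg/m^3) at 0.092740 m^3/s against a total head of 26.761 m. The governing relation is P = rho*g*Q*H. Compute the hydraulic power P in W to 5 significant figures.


P = 1000 * 9.81 * 0.092740 * 26.761 = 24347 W
Therefore the hydraulic power P = 24347 W.


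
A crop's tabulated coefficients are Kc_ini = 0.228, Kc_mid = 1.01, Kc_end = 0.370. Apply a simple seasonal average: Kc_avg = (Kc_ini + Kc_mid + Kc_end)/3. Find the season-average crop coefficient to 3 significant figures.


Kc_avg = (0.228 + 1.01 + 0.370)/3 = 0.536
Therefore the season-average crop coefficient = 0.536.


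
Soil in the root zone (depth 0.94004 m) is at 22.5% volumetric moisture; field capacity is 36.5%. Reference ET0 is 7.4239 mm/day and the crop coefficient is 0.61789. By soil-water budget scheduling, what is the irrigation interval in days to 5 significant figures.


Approach: apply soil-water budget scheduling, SMD = (FC-theta)/100*depth*1000; ETc = ET0*Kc; interval = SMD/ETc.
Step 1 — soil moisture deficit:
  SMD = (36.5 - 22.5)/100 * 0.94004 * 1000 = 131.6056 mm
Step 2 — daily crop ET (ETc = ET0*Kc):
  ETc = 7.4239 * 0.61789 = 4.587154 mm/day
Step 3 — irrigation interval (SMD/ETc):
  interval = 131.6056 / 4.587154 = 28.690 days
Therefore the irrigation interval = 28.690 days.


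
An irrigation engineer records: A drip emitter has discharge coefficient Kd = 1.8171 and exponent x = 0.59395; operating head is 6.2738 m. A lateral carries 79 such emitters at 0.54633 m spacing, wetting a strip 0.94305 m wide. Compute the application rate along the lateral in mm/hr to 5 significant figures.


Approach: apply the emitter equation with a lateral mass balance, q = Kd*h^x; Q = n*q; rate = Q/(n*spacing*width).
Step 1 — single emitter flow (q = Kd*h^x):
  q = 1.8171 * 6.2738^0.59395 = 5.408442 L/hr
Step 2 — total lateral flow: Q = 79 * 5.408442 = 427.2669 L/hr
Step 3 — wetted area: A = 79 * 0.54633 * 0.94305 = 40.70210 m^2
Step 4 — application rate: Q/A = 427.2669/40.70210 = 10.497 mm/hr
Therefore the application rate along the lateral = 10.497 mm/hr.


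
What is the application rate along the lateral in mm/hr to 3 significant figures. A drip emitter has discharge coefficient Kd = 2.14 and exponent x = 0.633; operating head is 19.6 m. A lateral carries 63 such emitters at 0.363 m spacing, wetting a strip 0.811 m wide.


Approach: apply the emitter equation with a lateral mass balance, q = Kd*h^x; Q = n*q; rate = Q/(n*spacing*width).
Step 1 — single emitter flow (q = Kd*h^x):
  q = 2.14 * 19.6^0.633 = 14.074 L/hr
Step 2 — total lateral flow: Q = 63 * 14.074 = 886.65 L/hr
Step 3 — wetted area: A = 63 * 0.363 * 0.811 = 18.547 m^2
Step 4 — application rate: Q/A = 886.65/18.547 = 47.8 mm/hr
Therefore the application rate along the lateral = 47.8 mm/hr.


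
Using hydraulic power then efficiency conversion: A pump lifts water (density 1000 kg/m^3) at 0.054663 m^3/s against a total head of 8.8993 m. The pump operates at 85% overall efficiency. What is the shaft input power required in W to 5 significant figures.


Approach: apply hydraulic power then efficiency conversion, P = rho*g*Q*H; P_in = P/eta.
Step 1 — hydraulic power (P = rho*g*Q*H):
  P = 1000 * 9.81 * 0.054663 * 8.8993 = 4772.196 W
Step 2 — input power: P_in = P/eta = 4772.196 / 0.85 = 5614.3 W
Therefore the shaft input power required = 5614.3 W.


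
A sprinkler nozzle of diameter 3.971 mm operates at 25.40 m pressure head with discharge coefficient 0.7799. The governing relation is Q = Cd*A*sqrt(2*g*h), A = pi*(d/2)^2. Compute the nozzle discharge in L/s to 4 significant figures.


A = pi*(3.971e-3/2)^2 = 1.23848e-05 m^2
Q = 0.7799 * 1.23848e-05 * sqrt(2*9.81*25.40) * 1000 = 0.2156 L/s
Therefore the nozzle discharge = 0.2156 L/s.


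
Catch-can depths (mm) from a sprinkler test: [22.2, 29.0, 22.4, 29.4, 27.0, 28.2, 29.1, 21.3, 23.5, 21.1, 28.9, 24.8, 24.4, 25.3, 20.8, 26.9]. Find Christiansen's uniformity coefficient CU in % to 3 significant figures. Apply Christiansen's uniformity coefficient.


Approach: apply Christiansen's uniformity coefficient, CU = (1 - mean_abs_deviation/mean)*100.
mean = 25.269 mm
mean |d_i - mean| = 2.7062 mm
CU = (1 - 2.7062/25.269)*100 = 89.3 %
Therefore Christiansen's uniformity coefficient CU = 89.3 %.


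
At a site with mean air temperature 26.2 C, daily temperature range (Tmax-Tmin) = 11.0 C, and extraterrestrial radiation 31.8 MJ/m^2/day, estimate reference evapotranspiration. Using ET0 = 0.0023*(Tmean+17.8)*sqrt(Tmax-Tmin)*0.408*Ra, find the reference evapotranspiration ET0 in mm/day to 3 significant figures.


ET0 = 0.0023*(26.2+17.8)*sqrt(11.0)*0.408*31.8 = 4.35 mm/day
Therefore the reference evapotranspiration ET0 = 4.35 mm/day.


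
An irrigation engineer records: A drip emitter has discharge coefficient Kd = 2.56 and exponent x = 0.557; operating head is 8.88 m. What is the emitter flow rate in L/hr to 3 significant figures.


Approach: apply the emitter characteristic equation, q = Kd * h^x.
q = 2.56 * 8.88^0.557 = 8.64 L/hr
Therefore the emitter flow rate = 8.64 L/hr.


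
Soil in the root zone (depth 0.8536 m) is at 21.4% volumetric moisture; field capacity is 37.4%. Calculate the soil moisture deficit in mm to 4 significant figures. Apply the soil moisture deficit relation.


Approach: apply the soil moisture deficit relation, SMD = (FC - theta)/100 * depth * 1000.
SMD = (37.4 - 21.4)/100 * 0.8536 * 1000 = 136.6 mm
Therefore the soil moisture deficit = 136.6 mm.


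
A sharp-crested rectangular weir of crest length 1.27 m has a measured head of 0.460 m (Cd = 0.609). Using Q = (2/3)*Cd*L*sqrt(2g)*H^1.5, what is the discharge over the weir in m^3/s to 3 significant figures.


Q = (2/3)*0.609*1.27*sqrt(2*9.81)*0.460^1.5 = 0.713 m^3/s
Therefore the discharge over the weir = 0.713 m^3/s.


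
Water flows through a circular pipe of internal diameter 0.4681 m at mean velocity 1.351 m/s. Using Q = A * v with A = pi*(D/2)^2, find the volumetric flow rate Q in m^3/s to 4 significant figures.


A = pi*(0.4681/2)^2 = 0.172095 m^2
Q = 0.172095 * 1.351 = 0.2325 m^3/s
Therefore the volumetric flow rate Q = 0.2325 m^3/s.


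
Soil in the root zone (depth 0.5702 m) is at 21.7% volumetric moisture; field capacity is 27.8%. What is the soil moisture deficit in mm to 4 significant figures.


Approach: apply the soil moisture deficit relation, SMD = (FC - theta)/100 * depth * 1000.
SMD = (27.8 - 21.7)/100 * 0.5702 * 1000 = 34.78 mm
Therefore the soil moisture deficit = 34.78 mm.


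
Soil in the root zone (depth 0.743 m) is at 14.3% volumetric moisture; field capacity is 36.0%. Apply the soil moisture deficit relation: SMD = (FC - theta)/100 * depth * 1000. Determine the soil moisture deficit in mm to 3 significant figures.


SMD = (36.0 - 14.3)/100 * 0.743 * 1000 = 161 mm
Therefore the soil moisture deficit = 161 mm.


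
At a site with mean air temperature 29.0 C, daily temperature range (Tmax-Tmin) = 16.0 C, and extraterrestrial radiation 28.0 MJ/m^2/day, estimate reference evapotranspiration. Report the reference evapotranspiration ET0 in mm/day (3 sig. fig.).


Approach: apply the Hargreaves-Samani method, ET0 = 0.0023*(Tmean+17.8)*sqrt(Tmax-Tmin)*0.408*Ra.
ET0 = 0.0023*(29.0+17.8)*sqrt(16.0)*0.408*28.0 = 4.92 mm/day
Therefore the reference evapotranspiration ET0 = 4.92 mm/day.


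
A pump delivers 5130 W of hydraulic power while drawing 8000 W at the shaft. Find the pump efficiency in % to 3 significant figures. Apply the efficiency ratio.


Approach: apply the efficiency ratio, eta = (P_out/P_in)*100.
eta = (5130 / 8000) * 100 = 64.1 %
Therefore the pump efficiency = 64.1 %.


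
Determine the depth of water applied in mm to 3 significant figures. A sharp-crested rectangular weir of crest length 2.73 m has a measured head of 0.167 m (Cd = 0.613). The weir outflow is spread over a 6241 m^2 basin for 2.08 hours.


Approach: apply the rectangular weir equation with a volume-to-depth conversion, Q = (2/3)*Cd*L*sqrt(2g)*H^1.5; d = Q*t/A * 1000.
Step 1 — weir discharge:
  Q = (2/3)*0.613*2.73*sqrt(2*9.81)*0.167^1.5 = 0.33725 m^3/s
Step 2 — volume: V = 0.33725 * 2.08*3600 = 2525.4 m^3
Step 3 — depth: d = V/A * 1000 = 2525.4/6241 * 1000 = 405 mm
Therefore the depth of water applied = 405 mm.


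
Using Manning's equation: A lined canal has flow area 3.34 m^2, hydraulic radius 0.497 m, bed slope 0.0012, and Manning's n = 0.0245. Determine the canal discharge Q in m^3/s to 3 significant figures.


Approach: apply Manning's equation, Q = (1/n)*A*R^(2/3)*S^(1/2).
Q = (1/0.0245) * 3.34 * 0.497^(2/3) * 0.0012^(1/2) = 2.96 m^3/s
Therefore the canal discharge Q = 2.96 m^3/s.


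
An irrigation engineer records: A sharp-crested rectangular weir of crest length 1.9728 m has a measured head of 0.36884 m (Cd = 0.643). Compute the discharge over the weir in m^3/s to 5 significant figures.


Approach: apply the rectangular weir equation, Q = (2/3)*Cd*L*sqrt(2g)*H^1.5.
Q = (2/3)*0.643*1.9728*sqrt(2*9.81)*0.36884^1.5 = 0.83909 m^3/s
Therefore the discharge over the weir = 0.83909 m^3/s.


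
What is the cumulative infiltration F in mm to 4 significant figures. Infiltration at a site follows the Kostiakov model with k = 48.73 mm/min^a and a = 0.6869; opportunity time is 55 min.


Approach: apply the Kostiakov infiltration equation, F = k*t^a.
F = 48.73 * 55^0.6869 = 764.3 mm
Therefore the cumulative infiltration F = 764.3 mm.


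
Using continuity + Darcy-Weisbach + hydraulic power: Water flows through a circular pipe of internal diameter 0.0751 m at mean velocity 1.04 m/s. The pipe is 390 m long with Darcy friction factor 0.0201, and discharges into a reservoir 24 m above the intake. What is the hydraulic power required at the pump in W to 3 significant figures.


Approach: apply continuity + Darcy-Weisbach + hydraulic power, Q = A*v; hf = f*(L/D)*(v^2/(2g)); H = static + hf; P = rho*g*Q*H.
Step 1 — flow rate (continuity, Q = A*v):
  A = pi*(0.0751/2)^2 = 0.0044297 m^2
  Q = 0.0044297 * 1.04 = 0.0046068 m^3/s
Step 2 — friction head loss (Darcy-Weisbach):
  hf = 0.0201 * (390/0.0751) * (1.04^2 / (2*9.81))
  hf = 5.7542 m
Step 3 — total head: H = 24 + 5.7542 = 29.754 m
Step 4 — hydraulic power (P = rho*g*Q*H):
  P = 1000 * 9.81 * 0.0046068 * 29.754 = 1340 W
Therefore the hydraulic power required at the pump = 1340 W.


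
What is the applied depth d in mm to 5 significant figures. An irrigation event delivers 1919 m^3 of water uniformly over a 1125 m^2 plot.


Approach: apply depth from volume over area, d = (V/A)*1000.
d = (1919 / 1125) * 1000 = 1705.8 mm
Therefore the applied depth d = 1705.8 mm.


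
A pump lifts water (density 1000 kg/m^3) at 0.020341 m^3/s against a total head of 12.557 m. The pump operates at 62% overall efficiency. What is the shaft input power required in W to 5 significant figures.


Approach: apply hydraulic power then efficiency conversion, P = rho*g*Q*H; P_in = P/eta.
Step 1 — hydraulic power (P = rho*g*Q*H):
  P = 1000 * 9.81 * 0.020341 * 12.557 = 2505.689 W
Step 2 — input power: P_in = P/eta = 2505.689 / 0.62 = 4041.4 W
Therefore the shaft input power required = 4041.4 W.


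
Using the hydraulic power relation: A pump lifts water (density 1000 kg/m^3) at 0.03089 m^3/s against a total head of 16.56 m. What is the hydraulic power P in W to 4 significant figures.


Approach: apply the hydraulic power relation, P = rho*g*Q*H.
P = 1000 * 9.81 * 0.03089 * 16.56 = 5018 W
Therefore the hydraulic power P = 5018 W.


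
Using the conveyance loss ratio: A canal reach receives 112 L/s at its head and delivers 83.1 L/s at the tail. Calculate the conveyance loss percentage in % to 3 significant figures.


Approach: apply the conveyance loss ratio, loss% = ((Q_head - Q_tail)/Q_head)*100.
loss = ((112 - 83.1)/112)*100 = 25.8 %
Therefore the conveyance loss percentage = 25.8 %.


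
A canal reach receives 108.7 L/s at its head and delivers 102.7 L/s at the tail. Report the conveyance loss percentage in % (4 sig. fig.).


Approach: apply the conveyance loss ratio, loss% = ((Q_head - Q_tail)/Q_head)*100.
loss = ((108.7 - 102.7)/108.7)*100 = 5.520 %
Therefore the conveyance loss percentage = 5.520 %.


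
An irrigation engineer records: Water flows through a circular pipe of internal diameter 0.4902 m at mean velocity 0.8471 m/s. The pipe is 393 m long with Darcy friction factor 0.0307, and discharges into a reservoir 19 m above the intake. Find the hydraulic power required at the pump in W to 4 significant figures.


Approach: apply continuity + Darcy-Weisbach + hydraulic power, Q = A*v; hf = f*(L/D)*(v^2/(2g)); H = static + hf; P = rho*g*Q*H.
Step 1 — flow rate (continuity, Q = A*v):
  A = pi*(0.4902/2)^2 = 0.188728 m^2
  Q = 0.188728 * 0.8471 = 0.159872 m^3/s
Step 2 — friction head loss (Darcy-Weisbach):
  hf = 0.0307 * (393/0.4902) * (0.8471^2 / (2*9.81))
  hf = 0.900177 m
Step 3 — total head: H = 19 + 0.900177 = 19.9002 m
Step 4 — hydraulic power (P = rho*g*Q*H):
  P = 1000 * 9.81 * 0.159872 * 19.9002 = 31210 W
Therefore the hydraulic power required at the pump = 31210 W.


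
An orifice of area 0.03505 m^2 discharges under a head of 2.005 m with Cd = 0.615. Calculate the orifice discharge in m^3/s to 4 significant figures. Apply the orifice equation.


Approach: apply the orifice equation, Q = Cd*A*sqrt(2*g*h).
Q = 0.615 * 0.03505 * sqrt(2*9.81*2.005) = 0.1352 m^3/s
Therefore the orifice discharge = 0.1352 m^3/s.


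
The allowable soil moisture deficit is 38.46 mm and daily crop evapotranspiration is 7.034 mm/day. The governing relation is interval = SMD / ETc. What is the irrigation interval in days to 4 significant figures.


interval = 38.46 / 7.034 = 5.468 days
Therefore the irrigation interval = 5.468 days.


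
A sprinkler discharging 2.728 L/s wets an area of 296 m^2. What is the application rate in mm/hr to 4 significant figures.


Approach: apply the application rate relation, rate = (Q/A)*3600.
rate = (2.728 / 296) * 3600 = 33.18 mm/hr
Therefore the application rate = 33.18 mm/hr.


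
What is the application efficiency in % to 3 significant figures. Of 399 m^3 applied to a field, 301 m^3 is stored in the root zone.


Approach: apply the application efficiency ratio, Ea = (stored/applied)*100.
Ea = (301/399)*100 = 75.4 %
Therefore the application efficiency = 75.4 %.


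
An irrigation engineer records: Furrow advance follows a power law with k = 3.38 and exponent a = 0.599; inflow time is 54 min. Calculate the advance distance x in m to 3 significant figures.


Approach: apply the power-law advance function, x = k*t^a.
x = 3.38 * 54^0.599 = 36.9 m
Therefore the advance distance x = 36.9 m.


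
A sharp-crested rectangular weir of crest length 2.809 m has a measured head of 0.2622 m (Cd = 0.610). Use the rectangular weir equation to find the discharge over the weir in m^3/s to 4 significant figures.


Approach: apply the rectangular weir equation, Q = (2/3)*Cd*L*sqrt(2g)*H^1.5.
Q = (2/3)*0.610*2.809*sqrt(2*9.81)*0.2622^1.5 = 0.6793 m^3/s
Therefore the discharge over the weir = 0.6793 m^3/s.


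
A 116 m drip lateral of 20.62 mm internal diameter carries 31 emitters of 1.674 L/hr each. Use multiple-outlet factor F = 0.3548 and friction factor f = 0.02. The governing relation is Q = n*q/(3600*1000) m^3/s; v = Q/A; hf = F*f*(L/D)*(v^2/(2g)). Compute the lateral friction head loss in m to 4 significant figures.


Q = 31*1.674/(3600*1000) = 1.44150e-05 m^3/s
A = pi*(20.62e-3/2)^2 = 3.33939e-04 m^2, so v = Q/A = 0.0431666 m/s
hf = 0.3548*0.02*(116/0.02062)*(0.0431666^2/(2*9.81)) = 0.003791 m
Therefore the lateral friction head loss = 0.003791 m.


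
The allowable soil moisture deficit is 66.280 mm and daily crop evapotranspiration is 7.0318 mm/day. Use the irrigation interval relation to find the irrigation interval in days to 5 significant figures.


Approach: apply the irrigation interval relation, interval = SMD / ETc.
interval = 66.280 / 7.0318 = 9.4258 days
Therefore the irrigation interval = 9.4258 days.


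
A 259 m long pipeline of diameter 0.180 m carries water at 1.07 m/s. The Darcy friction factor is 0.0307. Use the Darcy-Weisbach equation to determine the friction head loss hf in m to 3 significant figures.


Approach: apply the Darcy-Weisbach equation, hf = f*(L/D)*(v^2/(2g)).
hf = 0.0307 * (259/0.180) * (1.07^2 / (2*9.81))
hf = 2.58 m
Therefore the friction head loss hf = 2.58 m.


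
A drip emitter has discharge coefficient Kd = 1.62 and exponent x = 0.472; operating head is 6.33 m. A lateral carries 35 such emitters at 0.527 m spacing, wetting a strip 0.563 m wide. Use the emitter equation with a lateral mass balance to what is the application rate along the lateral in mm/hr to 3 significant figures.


Approach: apply the emitter equation with a lateral mass balance, q = Kd*h^x; Q = n*q; rate = Q/(n*spacing*width).
Step 1 — single emitter flow (q = Kd*h^x):
  q = 1.62 * 6.33^0.472 = 3.8706 L/hr
Step 2 — total lateral flow: Q = 35 * 3.8706 = 135.47 L/hr
Step 3 — wetted area: A = 35 * 0.527 * 0.563 = 10.385 m^2
Step 4 — application rate: Q/A = 135.47/10.385 = 13.0 mm/hr
Therefore the application rate along the lateral = 13.0 mm/hr.


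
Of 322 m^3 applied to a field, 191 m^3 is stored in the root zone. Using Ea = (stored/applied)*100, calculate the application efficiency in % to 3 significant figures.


Ea = (191/322)*100 = 59.3 %
Therefore the application efficiency = 59.3 %.


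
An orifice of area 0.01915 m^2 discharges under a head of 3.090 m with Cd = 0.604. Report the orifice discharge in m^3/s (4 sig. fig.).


Approach: apply the orifice equation, Q = Cd*A*sqrt(2*g*h).
Q = 0.604 * 0.01915 * sqrt(2*9.81*3.090) = 0.09006 m^3/s
Therefore the orifice discharge = 0.09006 m^3/s.


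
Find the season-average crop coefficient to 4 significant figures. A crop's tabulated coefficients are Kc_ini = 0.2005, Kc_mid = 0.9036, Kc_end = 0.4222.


Approach: apply a simple seasonal average, Kc_avg = (Kc_ini + Kc_mid + Kc_end)/3.
Kc_avg = (0.2005 + 0.9036 + 0.4222)/3 = 0.5088
Therefore the season-average crop coefficient = 0.5088.


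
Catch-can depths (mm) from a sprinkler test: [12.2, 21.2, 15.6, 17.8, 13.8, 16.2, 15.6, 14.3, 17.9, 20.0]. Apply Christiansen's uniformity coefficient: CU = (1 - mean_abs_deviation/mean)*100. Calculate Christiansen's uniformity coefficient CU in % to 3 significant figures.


mean = 16.460 mm
mean |d_i - mean| = 2.2120 mm
CU = (1 - 2.2120/16.460)*100 = 86.6 %
Therefore Christiansen's uniformity coefficient CU = 86.6 %.


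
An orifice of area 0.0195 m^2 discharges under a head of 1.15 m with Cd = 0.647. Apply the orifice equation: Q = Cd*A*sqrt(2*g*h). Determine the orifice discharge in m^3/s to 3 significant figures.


Q = 0.647 * 0.0195 * sqrt(2*9.81*1.15) = 0.0599 m^3/s
Therefore the orifice discharge = 0.0599 m^3/s.


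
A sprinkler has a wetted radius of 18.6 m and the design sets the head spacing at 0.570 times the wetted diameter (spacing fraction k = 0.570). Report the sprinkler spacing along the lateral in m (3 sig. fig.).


Approach: apply the sprinkler spacing rule (spacing as a fraction of wetted diameter), S = k*(2*R).
S = 0.570 * (2 * 18.6) = 21.2 m
Therefore the sprinkler spacing along the lateral = 21.2 m.


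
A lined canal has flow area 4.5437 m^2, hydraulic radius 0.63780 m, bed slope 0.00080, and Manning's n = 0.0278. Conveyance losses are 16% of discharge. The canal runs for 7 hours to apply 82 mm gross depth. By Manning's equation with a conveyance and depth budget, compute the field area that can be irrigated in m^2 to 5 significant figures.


Approach: apply Manning's equation with a conveyance and depth budget, Q = (1/n)*A*R^(2/3)*S^(1/2); Q_field = Q*(1-loss); Area = Q_field*t/(d/1000).
Step 1 — canal discharge (Manning's equation):
  Q = (1/0.0278) * 4.5437 * 0.63780^(2/3) * 0.00080^(1/2) = 3.425307 m^3/s
Step 2 — delivered flow: Q_field = 3.425307*(1 - 16/100) = 2.877258 m^3/s
Step 3 — volume delivered: V = 2.877258 * 7*3600 = 72506.90 m^3
Step 4 — area served: A = V / (depth/1000) = 72506.90 / 0.082 = 884230 m^2
Therefore the field area that can be irrigated = 884230 m^2.


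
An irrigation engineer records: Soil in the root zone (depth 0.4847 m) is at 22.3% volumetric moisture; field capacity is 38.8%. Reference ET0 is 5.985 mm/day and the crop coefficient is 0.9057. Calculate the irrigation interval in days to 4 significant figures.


Approach: apply soil-water budget scheduling, SMD = (FC-theta)/100*depth*1000; ETc = ET0*Kc; interval = SMD/ETc.
Step 1 — soil moisture deficit:
  SMD = (38.8 - 22.3)/100 * 0.4847 * 1000 = 79.9755 mm
Step 2 — daily crop ET (ETc = ET0*Kc):
  ETc = 5.985 * 0.9057 = 5.42061 mm/day
Step 3 — irrigation interval (SMD/ETc):
  interval = 79.9755 / 5.42061 = 14.75 days
Therefore the irrigation interval = 14.75 days.


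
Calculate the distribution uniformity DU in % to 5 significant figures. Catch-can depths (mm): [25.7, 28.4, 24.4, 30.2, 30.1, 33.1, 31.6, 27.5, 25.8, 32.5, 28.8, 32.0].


Approach: apply the low-quarter distribution uniformity, DU = (mean of lowest quarter of readings / overall mean)*100.
sorted lowest 3 of 12: [24.4, 25.7, 25.8] -> mean = 25.30000 mm
overall mean = 29.17500 mm
DU = (25.30000/29.17500)*100 = 86.718 %
Therefore the distribution uniformity DU = 86.718 %.


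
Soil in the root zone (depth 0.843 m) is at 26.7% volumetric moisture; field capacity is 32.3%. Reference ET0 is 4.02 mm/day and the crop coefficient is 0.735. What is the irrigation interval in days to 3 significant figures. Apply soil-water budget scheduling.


Approach: apply soil-water budget scheduling, SMD = (FC-theta)/100*depth*1000; ETc = ET0*Kc; interval = SMD/ETc.
Step 1 — soil moisture deficit:
  SMD = (32.3 - 26.7)/100 * 0.843 * 1000 = 47.208 mm
Step 2 — daily crop ET (ETc = ET0*Kc):
  ETc = 4.02 * 0.735 = 2.9547 mm/day
Step 3 — irrigation interval (SMD/ETc):
  interval = 47.208 / 2.9547 = 16.0 days
Therefore the irrigation interval = 16.0 days.


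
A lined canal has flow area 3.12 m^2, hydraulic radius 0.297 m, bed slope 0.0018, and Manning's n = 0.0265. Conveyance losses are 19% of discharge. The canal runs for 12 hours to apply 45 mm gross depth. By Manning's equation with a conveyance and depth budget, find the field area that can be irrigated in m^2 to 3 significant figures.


Approach: apply Manning's equation with a conveyance and depth budget, Q = (1/n)*A*R^(2/3)*S^(1/2); Q_field = Q*(1-loss); Area = Q_field*t/(d/1000).
Step 1 — canal discharge (Manning's equation):
  Q = (1/0.0265) * 3.12 * 0.297^(2/3) * 0.0018^(1/2) = 2.2236 m^3/s
Step 2 — delivered flow: Q_field = 2.2236*(1 - 19/100) = 1.8011 m^3/s
Step 3 — volume delivered: V = 1.8011 * 12*3600 = 77807 m^3
Step 4 — area served: A = V / (depth/1000) = 77807 / 0.045 = 1730000 m^2
Therefore the field area that can be irrigated = 1730000 m^2.


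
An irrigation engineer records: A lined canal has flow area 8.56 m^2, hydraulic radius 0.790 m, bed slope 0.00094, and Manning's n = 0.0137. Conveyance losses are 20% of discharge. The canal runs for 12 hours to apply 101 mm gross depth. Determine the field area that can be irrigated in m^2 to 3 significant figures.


Approach: apply Manning's equation with a conveyance and depth budget, Q = (1/n)*A*R^(2/3)*S^(1/2); Q_field = Q*(1-loss); Area = Q_field*t/(d/1000).
Step 1 — canal discharge (Manning's equation):
  Q = (1/0.0137) * 8.56 * 0.790^(2/3) * 0.00094^(1/2) = 16.371 m^3/s
Step 2 — delivered flow: Q_field = 16.371*(1 - 20/100) = 13.097 m^3/s
Step 3 — volume delivered: V = 13.097 * 12*3600 = 565770 m^3
Step 4 — area served: A = V / (depth/1000) = 565770 / 0.101 = 5600000 m^2
Therefore the field area that can be irrigated = 5600000 m^2.


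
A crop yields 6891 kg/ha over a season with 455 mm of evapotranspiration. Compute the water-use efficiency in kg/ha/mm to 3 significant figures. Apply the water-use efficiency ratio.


Approach: apply the water-use efficiency ratio, WUE = yield/ET.
WUE = 6891 / 455 = 15.1 kg/ha/mm
Therefore the water-use efficiency = 15.1 kg/ha/mm.


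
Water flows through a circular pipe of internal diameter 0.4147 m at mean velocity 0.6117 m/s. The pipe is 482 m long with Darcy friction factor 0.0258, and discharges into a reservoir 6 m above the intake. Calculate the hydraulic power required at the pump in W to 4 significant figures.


Approach: apply continuity + Darcy-Weisbach + hydraulic power, Q = A*v; hf = f*(L/D)*(v^2/(2g)); H = static + hf; P = rho*g*Q*H.
Step 1 — flow rate (continuity, Q = A*v):
  A = pi*(0.4147/2)^2 = 0.135070 m^2
  Q = 0.135070 * 0.6117 = 0.0826221 m^3/s
Step 2 — friction head loss (Darcy-Weisbach):
  hf = 0.0258 * (482/0.4147) * (0.6117^2 / (2*9.81))
  hf = 0.571888 m
Step 3 — total head: H = 6 + 0.571888 = 6.57189 m
Step 4 — hydraulic power (P = rho*g*Q*H):
  P = 1000 * 9.81 * 0.0826221 * 6.57189 = 5327 W
Therefore the hydraulic power required at the pump = 5327 W.


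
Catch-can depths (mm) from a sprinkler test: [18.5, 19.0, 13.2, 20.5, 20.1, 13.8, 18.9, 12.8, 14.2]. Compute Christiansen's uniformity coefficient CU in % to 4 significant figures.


Approach: apply Christiansen's uniformity coefficient, CU = (1 - mean_abs_deviation/mean)*100.
mean = 16.7778 mm
mean |d_i - mean| = 2.91358 mm
CU = (1 - 2.91358/16.7778)*100 = 82.63 %
Therefore Christiansen's uniformity coefficient CU = 82.63 %.


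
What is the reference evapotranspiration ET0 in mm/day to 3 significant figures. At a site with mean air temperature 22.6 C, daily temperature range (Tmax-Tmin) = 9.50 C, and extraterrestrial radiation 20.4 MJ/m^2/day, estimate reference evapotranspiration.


Approach: apply the Hargreaves-Samani method, ET0 = 0.0023*(Tmean+17.8)*sqrt(Tmax-Tmin)*0.408*Ra.
ET0 = 0.0023*(22.6+17.8)*sqrt(9.50)*0.408*20.4 = 2.38 mm/day
Therefore the reference evapotranspiration ET0 = 2.38 mm/day.


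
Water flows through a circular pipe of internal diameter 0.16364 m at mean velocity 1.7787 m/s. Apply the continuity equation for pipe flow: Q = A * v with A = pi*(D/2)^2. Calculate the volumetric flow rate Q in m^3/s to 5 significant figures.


A = pi*(0.16364/2)^2 = 0.02103143 m^2
Q = 0.02103143 * 1.7787 = 0.037409 m^3/s
Therefore the volumetric flow rate Q = 0.037409 m^3/s.


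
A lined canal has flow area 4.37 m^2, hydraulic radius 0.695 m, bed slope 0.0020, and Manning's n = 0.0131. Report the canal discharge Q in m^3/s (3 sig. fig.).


Approach: apply Manning's equation, Q = (1/n)*A*R^(2/3)*S^(1/2).
Q = (1/0.0131) * 4.37 * 0.695^(2/3) * 0.0020^(1/2) = 11.7 m^3/s
Therefore the canal discharge Q = 11.7 m^3/s.


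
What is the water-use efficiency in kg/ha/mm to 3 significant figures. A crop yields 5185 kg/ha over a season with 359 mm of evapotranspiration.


Approach: apply the water-use efficiency ratio, WUE = yield/ET.
WUE = 5185 / 359 = 14.4 kg/ha/mm
Therefore the water-use efficiency = 14.4 kg/ha/mm.


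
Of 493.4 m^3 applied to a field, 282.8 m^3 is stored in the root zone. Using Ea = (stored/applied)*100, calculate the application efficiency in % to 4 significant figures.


Ea = (282.8/493.4)*100 = 57.32 %
Therefore the application efficiency = 57.32 %.


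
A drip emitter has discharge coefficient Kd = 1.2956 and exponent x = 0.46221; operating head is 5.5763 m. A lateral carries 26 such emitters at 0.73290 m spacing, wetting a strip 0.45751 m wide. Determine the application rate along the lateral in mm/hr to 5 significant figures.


Approach: apply the emitter equation with a lateral mass balance, q = Kd*h^x; Q = n*q; rate = Q/(n*spacing*width).
Step 1 — single emitter flow (q = Kd*h^x):
  q = 1.2956 * 5.5763^0.46221 = 2.867079 L/hr
Step 2 — total lateral flow: Q = 26 * 2.867079 = 74.54404 L/hr
Step 3 — wetted area: A = 26 * 0.73290 * 0.45751 = 8.718036 m^2
Step 4 — application rate: Q/A = 74.54404/8.718036 = 8.5506 mm/hr
Therefore the application rate along the lateral = 8.5506 mm/hr.


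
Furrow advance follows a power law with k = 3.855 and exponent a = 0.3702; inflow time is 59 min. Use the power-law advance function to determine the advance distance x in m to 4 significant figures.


Approach: apply the power-law advance function, x = k*t^a.
x = 3.855 * 59^0.3702 = 17.44 m
Therefore the advance distance x = 17.44 m.


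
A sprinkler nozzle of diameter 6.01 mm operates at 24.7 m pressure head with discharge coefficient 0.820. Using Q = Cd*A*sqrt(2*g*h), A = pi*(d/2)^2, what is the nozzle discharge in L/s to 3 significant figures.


A = pi*(6.01e-3/2)^2 = 2.8369e-05 m^2
Q = 0.820 * 2.8369e-05 * sqrt(2*9.81*24.7) * 1000 = 0.512 L/s
Therefore the nozzle discharge = 0.512 L/s.
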